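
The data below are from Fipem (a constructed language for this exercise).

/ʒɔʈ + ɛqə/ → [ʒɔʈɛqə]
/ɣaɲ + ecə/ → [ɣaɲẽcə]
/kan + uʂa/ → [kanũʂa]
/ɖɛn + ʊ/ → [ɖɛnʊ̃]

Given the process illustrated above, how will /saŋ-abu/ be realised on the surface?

The data show progressive nasality assimilation (vowel nasalisation): /e/ → [ẽ] after /ɲ/; /u/ → [ũ] after /n/; /ʊ/ → [ʊ̃] after /n/ — a vowel is nasalised by an immediately preceding nasal consonant.
No change occurs in [ʒɔʈɛqə] because the vowel at the boundary is adjacent to an oral consonant, not a nasal (/ɛ/ next to /ʈ/).
The vowel /a/ is adjacent to the preceding nasal /ŋ/, so it acquires [+nasal] and surfaces as [ã].

[saŋãbu]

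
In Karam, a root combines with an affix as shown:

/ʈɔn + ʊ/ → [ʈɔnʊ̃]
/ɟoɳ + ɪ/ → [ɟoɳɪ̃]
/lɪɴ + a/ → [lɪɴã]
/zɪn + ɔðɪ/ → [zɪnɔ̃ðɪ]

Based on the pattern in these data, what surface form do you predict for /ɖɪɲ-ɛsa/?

[ɖɪɲɛ̃sa]

The data show progressive nasality assimilation (vowel nasalisation): /ʊ/ → [ʊ̃] after /n/; /ɪ/ → [ɪ̃] after /ɳ/; /a/ → [ã] after /ɴ/; /ɔ/ → [ɔ̃] after /n/ — a vowel is nasalised by an immediately preceding nasal consonant.
The vowel /ɛ/ is adjacent to the preceding nasal /ɲ/, so it acquires [+nasal] and surfaces as [ɛ̃].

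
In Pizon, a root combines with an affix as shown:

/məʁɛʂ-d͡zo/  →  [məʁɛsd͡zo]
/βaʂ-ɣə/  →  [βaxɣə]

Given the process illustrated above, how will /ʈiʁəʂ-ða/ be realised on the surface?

The data show regressive place assimilation: /ʂ/ → [s] before /d͡z/; /ʂ/ → [x] before /ɣ/. In each pair only place changes, matching the following consonant, while manner and voice stay constant.
The rule targets /ʂ/ (voiceless retroflex fricative), which sits before the trigger /ð/ (dental).
The voiceless dental fricative is [θ], so /ʂ/ → [θ].

[ʈiʁəθða]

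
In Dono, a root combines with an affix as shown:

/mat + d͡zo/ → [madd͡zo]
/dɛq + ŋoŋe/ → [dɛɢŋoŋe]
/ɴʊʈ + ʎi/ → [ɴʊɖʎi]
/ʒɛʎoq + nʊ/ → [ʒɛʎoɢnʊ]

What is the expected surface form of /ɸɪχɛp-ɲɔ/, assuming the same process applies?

[ɸɪχɛbɲɔ]

The data show regressive voicing assimilation: /t/ → [d] before /d͡z/; /q/ → [ɢ] before /ŋ/; /ʈ/ → [ɖ] before /ʎ/; /q/ → [ɢ] before /n/. In each pair only voicing changes, matching the following consonant, while place and manner stay constant.
/p/ is a voiceless bilabial stop. The following trigger /ɲ/ is voiced, so /p/ must become voiced as well.
A voiced bilabial stop is [b], so the surface segment is [b].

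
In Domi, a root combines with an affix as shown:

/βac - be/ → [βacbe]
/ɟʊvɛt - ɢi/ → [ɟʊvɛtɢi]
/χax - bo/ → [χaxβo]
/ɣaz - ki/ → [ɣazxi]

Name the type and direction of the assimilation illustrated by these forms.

progressive manner assimilation

The segment that alternates is /b/, which surfaces as [β] when adjacent to /x/.
The change stop → fricative matches the manner of the preceding /x/, identifying this as manner assimilation.
Place and voice are unchanged, so the assimilation is partial, not total.
Checking the remaining alternation: /k/ → [x] after /z/ (stop → fricative, matching a fricative) — only manner changes, and always toward the preceding segment.
Nothing changes in [βacbe], [ɟʊvɛtɢi]: there the adjacent consonants already agree in manner (/b/ and /c/ are both stops; /ɢ/ and /t/ are both stops), so these forms are consistent with the same rule.
The trigger is the preceding segment, so the direction is progressive (perseverative).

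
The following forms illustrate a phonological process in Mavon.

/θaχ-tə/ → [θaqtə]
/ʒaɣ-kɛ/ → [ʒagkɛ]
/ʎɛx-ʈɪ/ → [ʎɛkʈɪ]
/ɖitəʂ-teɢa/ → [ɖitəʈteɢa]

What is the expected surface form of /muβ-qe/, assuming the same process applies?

[mubqe]

The data show regressive manner assimilation: /χ/ → [q] before /t/; /ɣ/ → [g] before /k/; /x/ → [k] before /ʈ/; /ʂ/ → [ʈ] before /t/. In each pair only manner changes, matching the following consonant, while place and voice stay constant.
/β/ is a voiced bilabial fricative. The following trigger /q/ is a stop, so /β/ must become a stop as well.
The voiced bilabial stop is [b], so /β/ → [b].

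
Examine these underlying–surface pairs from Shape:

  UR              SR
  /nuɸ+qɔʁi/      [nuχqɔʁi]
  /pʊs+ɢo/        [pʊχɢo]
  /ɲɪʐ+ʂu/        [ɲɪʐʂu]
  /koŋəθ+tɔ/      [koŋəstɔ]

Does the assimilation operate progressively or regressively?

Underlying /ɸ/ is realised as [χ] next to /q/; /q/ itself does not change.
The change bilabial → uvular matches the place of the following /q/, identifying this as place assimilation.
The same holds elsewhere in the data: /s/ → [χ] before /ɢ/ (alveolar → uvular, matching uvular); /θ/ → [s] before /t/ (dental → alveolar, matching alveolar) — only place changes, and always toward the following segment.
Nothing changes in [ɲɪʐʂu]: there the adjacent consonants already agree in place (/ʐ/ and /ʂ/ are both retroflex), so this form is consistent with the same rule.
Since the segment that changes precedes the conditioning segment, the assimilation is regressive.

regressive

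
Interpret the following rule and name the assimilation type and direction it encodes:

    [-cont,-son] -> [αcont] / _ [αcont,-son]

regressive manner assimilation

The rule copies [cont] (continuancy) from the environment onto the target stops; since [±cont] encodes the stop/fricative manner contrast, the assimilating dimension is manner.
Since the environment is written after the underscore, the trigger follows the target; the direction is regressive.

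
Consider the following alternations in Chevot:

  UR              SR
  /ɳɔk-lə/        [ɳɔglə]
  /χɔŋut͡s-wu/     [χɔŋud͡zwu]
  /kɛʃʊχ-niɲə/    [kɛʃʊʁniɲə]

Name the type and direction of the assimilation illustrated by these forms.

The segment that alternates is /k/, which surfaces as [g] when adjacent to /l/.
/k/ is voiceless while /l/ is voiced; the output [g] is voiced, matching the trigger — so the feature that spreads is voicing.
Place and manner are unchanged, so the assimilation is partial, not total.
Checking the remaining alternations: /t͡s/ → [d͡z] before /w/ (voiceless → voiced, matching voiced); /χ/ → [ʁ] before /n/ (voiceless → voiced, matching voiced) — only voicing changes, and always toward the following segment.
The trigger is the following segment, so the direction is regressive (anticipatory).

regressive voicing assimilation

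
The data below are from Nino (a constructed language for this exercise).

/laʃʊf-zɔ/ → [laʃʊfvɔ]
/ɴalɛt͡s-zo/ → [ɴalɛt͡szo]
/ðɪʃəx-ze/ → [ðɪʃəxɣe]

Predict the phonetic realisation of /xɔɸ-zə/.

[xɔɸβə]

The data show progressive place assimilation: /z/ → [v] after /f/; /z/ → [ɣ] after /x/. In each pair only place changes, matching the preceding consonant, while manner and voice stay constant.
No alternation appears in [ɴalɛt͡szo]: there the adjacent consonants already agree in place (/z/ and /t͡s/ are both alveolar), so this form is consistent with the same rule.
/z/ is a voiced alveolar fricative. The preceding trigger /ɸ/ is bilabial, so /z/ must become bilabial as well.
A voiced bilabial fricative is [β], so the surface segment is [β].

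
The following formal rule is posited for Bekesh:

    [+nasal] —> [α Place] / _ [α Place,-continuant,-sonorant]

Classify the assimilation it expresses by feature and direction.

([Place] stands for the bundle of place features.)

The shared variable α links the value of the place features (abbreviated [Place]) on the target to the same value on the neighbouring segment, so place is the feature that assimilates.
Since the environment is written after the underscore, the trigger follows the target; the direction is regressive.

regressive place assimilation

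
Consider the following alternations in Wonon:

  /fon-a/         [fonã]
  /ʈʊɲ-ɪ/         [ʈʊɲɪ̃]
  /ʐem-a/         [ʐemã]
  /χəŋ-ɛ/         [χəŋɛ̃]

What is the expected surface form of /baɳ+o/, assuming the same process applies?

[baɳõ]

The data show progressive nasality assimilation (vowel nasalisation): /a/ → [ã] after /n/; /ɪ/ → [ɪ̃] after /ɲ/; /a/ → [ã] after /m/; /ɛ/ → [ɛ̃] after /ŋ/ — a vowel is nasalised by an immediately preceding nasal consonant.
/o/ sits next to the nasal /ɳ/ and is therefore nasalised to [õ].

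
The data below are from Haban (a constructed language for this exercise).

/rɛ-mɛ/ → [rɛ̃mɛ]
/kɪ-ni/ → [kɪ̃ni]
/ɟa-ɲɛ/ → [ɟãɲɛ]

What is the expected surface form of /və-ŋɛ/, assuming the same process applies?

[və̃ŋɛ]

The data show regressive nasality assimilation (vowel nasalisation): /ɛ/ → [ɛ̃] before /m/; /ɪ/ → [ɪ̃] before /n/; /a/ → [ã] before /ɲ/ — a vowel is nasalised by an immediately following nasal consonant.
The vowel /ə/ is adjacent to the following nasal /ŋ/, so it acquires [+nasal] and surfaces as [ə̃].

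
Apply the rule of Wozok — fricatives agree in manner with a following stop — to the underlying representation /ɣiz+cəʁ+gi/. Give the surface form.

[ɣidcəɢgi]

The rule targets /z/ (voiced alveolar fricative), which sits before the trigger /c/ (stop).
Changing only its manner to stop gives [d] — the voiced alveolar stop.
The same rule applies at the second boundary: /ʁ/ → [ɢ] next to /g/.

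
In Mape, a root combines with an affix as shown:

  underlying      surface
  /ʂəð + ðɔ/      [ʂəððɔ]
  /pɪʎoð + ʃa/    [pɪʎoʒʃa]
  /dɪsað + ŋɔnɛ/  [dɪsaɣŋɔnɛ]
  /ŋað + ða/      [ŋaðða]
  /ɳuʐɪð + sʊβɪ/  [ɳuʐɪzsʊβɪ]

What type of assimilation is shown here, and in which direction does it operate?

regressive place assimilation

Underlying /ð/ is realised as [ʒ] next to /ʃ/; /ʃ/ itself does not change.
/ð/ is dental while /ʃ/ is postalveolar; the output [ʒ] is postalveolar, matching the trigger — so the feature that spreads is place.
Manner and voice are unchanged, so the assimilation is partial, not total.
The same holds elsewhere in the data: /ð/ → [ɣ] before /ŋ/ (dental → velar, matching velar); /ð/ → [z] before /s/ (dental → alveolar, matching alveolar) — only place changes, and always toward the following segment.
Nothing changes in [ʂəððɔ], [ŋaðða]: there the adjacent consonants already agree in place (/ð/ and /ð/ are both dental; /ð/ and /ð/ are both dental), so these forms are consistent with the same rule.
The trigger is the following segment, so the direction is regressive (anticipatory).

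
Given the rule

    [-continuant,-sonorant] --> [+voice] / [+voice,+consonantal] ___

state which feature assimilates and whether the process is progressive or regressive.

progressive voicing assimilation

The target ([-continuant,-sonorant], stops) acquires [+voice] next to a voiced consonant ([+voice,+consonantal]) — it takes on the voicing of its neighbour, so the feature that spreads is voicing.
The conditioning segment sits to the left of the focus bar, meaning the trigger precedes the segment that changes — progressive assimilation.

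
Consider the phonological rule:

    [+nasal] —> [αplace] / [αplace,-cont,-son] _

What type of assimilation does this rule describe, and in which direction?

progressive place assimilation

The rule copies the place features (abbreviated [place]) from the environment onto the target, so the assimilating feature is place.
The conditioning segment sits to the left of the focus bar, meaning the trigger precedes the segment that changes — progressive assimilation.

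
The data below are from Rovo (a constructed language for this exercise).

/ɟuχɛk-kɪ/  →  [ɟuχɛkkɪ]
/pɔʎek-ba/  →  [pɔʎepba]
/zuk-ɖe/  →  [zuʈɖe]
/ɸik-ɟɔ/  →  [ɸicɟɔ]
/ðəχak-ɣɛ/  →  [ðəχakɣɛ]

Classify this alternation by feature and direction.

The segment that alternates is /k/, which surfaces as [p] when adjacent to /b/.
/k/ is velar while /b/ is bilabial; the output [p] is bilabial, matching the trigger — so the feature that spreads is place.
Manner and voice are unchanged, so the assimilation is partial, not total.
The other alternating forms pattern the same way: /k/ → [ʈ] before /ɖ/ (velar → retroflex, matching retroflex); /k/ → [c] before /ɟ/ (velar → palatal, matching palatal) — only place changes, and always toward the following segment.
Nothing changes in [ɟuχɛkkɪ], [ðəχakɣɛ]: there the adjacent consonants already agree in place (/k/ and /k/ are both velar; /k/ and /ɣ/ are both velar), so these forms are consistent with the same rule.
Since the segment that changes precedes the conditioning segment, the assimilation is regressive.

regressive place assimilation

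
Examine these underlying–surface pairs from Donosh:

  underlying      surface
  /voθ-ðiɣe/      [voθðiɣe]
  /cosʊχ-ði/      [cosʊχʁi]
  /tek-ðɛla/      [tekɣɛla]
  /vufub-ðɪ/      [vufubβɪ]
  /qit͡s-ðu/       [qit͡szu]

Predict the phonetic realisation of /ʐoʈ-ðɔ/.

[ʐoʈʐɔ]

The data show progressive place assimilation: /ð/ → [ʁ] after /χ/; /ð/ → [ɣ] after /k/; /ð/ → [β] after /b/; /ð/ → [z] after /t͡s/. In each pair only place changes, matching the preceding consonant, while manner and voice stay constant.
No alternation appears in [voθðiɣe]: there the adjacent consonants already agree in place (/ð/ and /θ/ are both dental), so this form is consistent with the same rule.
/ð/ is a voiced dental fricative. The preceding trigger /ʈ/ is retroflex, so /ð/ must become retroflex as well.
The voiced retroflex fricative is [ʐ], so /ð/ → [ʐ].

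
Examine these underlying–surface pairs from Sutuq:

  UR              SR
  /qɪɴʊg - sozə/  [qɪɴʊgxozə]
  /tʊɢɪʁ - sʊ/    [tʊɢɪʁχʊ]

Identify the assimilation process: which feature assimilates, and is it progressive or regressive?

The segment that alternates is /s/, which surfaces as [x] when adjacent to /g/.
/s/ is alveolar while /g/ is velar; the output [x] is velar, matching the trigger — so the feature that spreads is place.
Manner and voice are unchanged, so the assimilation is partial, not total.
Checking the remaining alternation: /s/ → [χ] after /ʁ/ (alveolar → uvular, matching uvular) — only place changes, and always toward the preceding segment.
The trigger is the preceding segment, so the direction is progressive (perseverative).

progressive place assimilation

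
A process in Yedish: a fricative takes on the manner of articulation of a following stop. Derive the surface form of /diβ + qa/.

The rule targets /β/ (voiced bilabial fricative), which sits before the trigger /q/ (stop).
The voiced bilabial stop is [b], so /β/ → [b].

[dibqa]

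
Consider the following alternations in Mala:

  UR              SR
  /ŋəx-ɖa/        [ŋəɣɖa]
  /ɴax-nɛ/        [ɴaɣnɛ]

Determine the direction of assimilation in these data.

Comparing underlying and surface forms, /x/ → [ɣ] is the alternation; the neighbouring /ɖ/ is constant.
The change voiceless → voiced matches the voicing of the following /ɖ/, identifying this as voicing assimilation.
The same holds elsewhere in the data: /x/ → [ɣ] before /n/ (voiceless → voiced, matching voiced) — only voicing changes, and always toward the following segment.
Since the segment that changes precedes the conditioning segment, the assimilation is regressive.

regressive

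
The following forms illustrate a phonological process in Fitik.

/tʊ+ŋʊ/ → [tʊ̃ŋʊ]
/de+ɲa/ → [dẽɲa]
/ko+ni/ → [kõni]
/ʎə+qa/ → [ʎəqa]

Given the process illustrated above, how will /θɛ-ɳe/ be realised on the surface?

The data show regressive nasality assimilation (vowel nasalisation): /ʊ/ → [ʊ̃] before /ŋ/; /e/ → [ẽ] before /ɲ/; /o/ → [õ] before /n/ — a vowel is nasalised by an immediately following nasal consonant.
No change occurs in [ʎəqa] because the vowel at the boundary is adjacent to an oral consonant, not a nasal (/ə/ next to /q/).
The vowel /ɛ/ is adjacent to the following nasal /ɳ/, so it acquires [+nasal] and surfaces as [ɛ̃].

[θɛ̃ɳe]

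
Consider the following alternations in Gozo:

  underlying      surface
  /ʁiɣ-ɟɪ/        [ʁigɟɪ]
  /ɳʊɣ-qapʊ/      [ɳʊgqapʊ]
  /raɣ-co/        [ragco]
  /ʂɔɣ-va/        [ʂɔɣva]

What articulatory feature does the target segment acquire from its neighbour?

Comparing underlying and surface forms, /ɣ/ → [g] is the alternation; the neighbouring /ɟ/ is constant.
/ɣ/ is a fricative while /ɟ/ is a stop; the output [g] is a stop, matching the trigger — so the feature that spreads is manner.
The other alternating forms pattern the same way: /ɣ/ → [g] before /q/ (fricative → stop, matching a stop); /ɣ/ → [g] before /c/ (fricative → stop, matching a stop) — only manner changes, and always toward the following segment.
Nothing changes in [ʂɔɣva]: there the adjacent consonants already agree in manner (/ɣ/ and /v/ are both fricatives), so this form is consistent with the same rule.

manner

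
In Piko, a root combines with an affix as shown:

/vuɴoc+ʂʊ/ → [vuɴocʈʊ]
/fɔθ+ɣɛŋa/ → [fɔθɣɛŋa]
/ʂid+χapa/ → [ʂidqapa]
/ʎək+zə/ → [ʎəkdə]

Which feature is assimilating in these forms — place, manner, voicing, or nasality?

Underlying /ʂ/ is realised as [ʈ] next to /c/; /c/ itself does not change.
The change fricative → stop matches the manner of the preceding /c/, identifying this as manner assimilation.
The same holds elsewhere in the data: /χ/ → [q] after /d/ (fricative → stop, matching a stop); /z/ → [d] after /k/ (fricative → stop, matching a stop) — only manner changes, and always toward the preceding segment.
Nothing changes in [fɔθɣɛŋa]: there the adjacent consonants already agree in manner (/ɣ/ and /θ/ are both fricatives), so this form is consistent with the same rule.

manner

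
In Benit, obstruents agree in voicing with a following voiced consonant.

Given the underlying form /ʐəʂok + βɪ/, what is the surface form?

The rule targets /k/ (voiceless velar stop), which sits before the trigger /β/ (voiced).
A voiced velar stop is [g], so the surface segment is [g].

[ʐəʂogβɪ]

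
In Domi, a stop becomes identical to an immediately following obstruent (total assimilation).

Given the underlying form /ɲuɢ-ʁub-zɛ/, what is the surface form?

/ɢ/ is the segment targeted by the rule; it sits immediately before /ʁ/, so it assimilates completely and surfaces as [ʁ].
The same rule applies at the second boundary: /b/ → [z] next to /z/.

[ɲuʁʁuzzɛ]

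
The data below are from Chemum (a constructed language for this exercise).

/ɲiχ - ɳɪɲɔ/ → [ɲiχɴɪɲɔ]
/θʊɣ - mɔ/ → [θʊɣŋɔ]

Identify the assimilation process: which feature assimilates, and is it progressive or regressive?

progressive place assimilation

The segment that alternates is /ɳ/, which surfaces as [ɴ] when adjacent to /χ/.
/ɳ/ is retroflex while /χ/ is uvular; the output [ɴ] is uvular, matching the trigger — so the feature that spreads is place.
Manner and voice are unchanged, so the assimilation is partial, not total.
The other alternating form patterns the same way: /m/ → [ŋ] after /ɣ/ (bilabial → velar, matching velar) — only place changes, and always toward the preceding segment.
The trigger is the preceding segment, so the direction is progressive (perseverative).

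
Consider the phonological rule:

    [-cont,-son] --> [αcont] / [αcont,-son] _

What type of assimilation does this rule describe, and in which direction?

progressive manner assimilation

The shared variable α links the value of [cont] on the target to that of the neighbouring obstruent. [cont] distinguishes stops from fricatives — a manner-of-articulation feature — so this is manner assimilation.
The conditioning segment sits to the left of the focus bar, meaning the trigger precedes the segment that changes — progressive assimilation.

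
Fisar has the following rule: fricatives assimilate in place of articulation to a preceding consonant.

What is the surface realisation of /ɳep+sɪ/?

[ɳepɸɪ]

/s/ is a voiceless alveolar fricative. The preceding trigger /p/ is bilabial, so /s/ must become bilabial as well.
The voiceless bilabial fricative is [ɸ], so /s/ → [ɸ].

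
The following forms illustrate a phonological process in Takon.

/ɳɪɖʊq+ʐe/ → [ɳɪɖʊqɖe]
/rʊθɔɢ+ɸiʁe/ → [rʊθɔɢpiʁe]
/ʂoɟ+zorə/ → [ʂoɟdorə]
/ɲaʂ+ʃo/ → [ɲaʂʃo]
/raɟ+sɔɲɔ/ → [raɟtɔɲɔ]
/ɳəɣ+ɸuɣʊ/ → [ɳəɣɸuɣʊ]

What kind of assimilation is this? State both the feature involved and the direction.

Underlying /ʐ/ is realised as [ɖ] next to /q/; /q/ itself does not change.
The change fricative → stop matches the manner of the preceding /q/, identifying this as manner assimilation.
Place and voice are unchanged, so the assimilation is partial, not total.
Checking the remaining alternations: /ɸ/ → [p] after /ɢ/ (fricative → stop, matching a stop); /z/ → [d] after /ɟ/ (fricative → stop, matching a stop); /s/ → [t] after /ɟ/ (fricative → stop, matching a stop) — only manner changes, and always toward the preceding segment.
Nothing changes in [ɲaʂʃo], [ɳəɣɸuɣʊ]: there the adjacent consonants already agree in manner (/ʃ/ and /ʂ/ are both fricatives; /ɸ/ and /ɣ/ are both fricatives), so these forms are consistent with the same rule.
Since the segment that changes follows the conditioning segment, the assimilation is progressive.

progressive manner assimilation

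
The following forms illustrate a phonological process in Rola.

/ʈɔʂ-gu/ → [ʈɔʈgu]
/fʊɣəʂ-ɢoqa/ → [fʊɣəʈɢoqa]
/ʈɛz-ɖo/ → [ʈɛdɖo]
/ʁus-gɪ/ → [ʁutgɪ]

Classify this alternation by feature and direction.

regressive manner assimilation

The segment that alternates is /ʂ/, which surfaces as [ʈ] when adjacent to /g/.
The change fricative → stop matches the manner of the following /g/, identifying this as manner assimilation.
Place and voice are unchanged, so the assimilation is partial, not total.
Checking the remaining alternations: /ʂ/ → [ʈ] before /ɢ/ (fricative → stop, matching a stop); /z/ → [d] before /ɖ/ (fricative → stop, matching a stop); /s/ → [t] before /g/ (fricative → stop, matching a stop) — only manner changes, and always toward the following segment.
Since the segment that changes precedes the conditioning segment, the assimilation is regressive.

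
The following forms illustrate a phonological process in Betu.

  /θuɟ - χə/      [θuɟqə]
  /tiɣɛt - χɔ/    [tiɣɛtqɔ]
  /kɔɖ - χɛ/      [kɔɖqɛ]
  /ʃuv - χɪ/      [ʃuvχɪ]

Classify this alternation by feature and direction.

The segment that alternates is /χ/, which surfaces as [q] when adjacent to /ɟ/.
The change fricative → stop matches the manner of the preceding /ɟ/, identifying this as manner assimilation.
Place and voice are unchanged, so the assimilation is partial, not total.
The same holds elsewhere in the data: /χ/ → [q] after /t/ (fricative → stop, matching a stop); /χ/ → [q] after /ɖ/ (fricative → stop, matching a stop) — only manner changes, and always toward the preceding segment.
No alternation appears in [ʃuvχɪ]: there the adjacent consonants already agree in manner (/χ/ and /v/ are both fricatives), so this form is consistent with the same rule.
Since the segment that changes follows the conditioning segment, the assimilation is progressive.

progressive manner assimilation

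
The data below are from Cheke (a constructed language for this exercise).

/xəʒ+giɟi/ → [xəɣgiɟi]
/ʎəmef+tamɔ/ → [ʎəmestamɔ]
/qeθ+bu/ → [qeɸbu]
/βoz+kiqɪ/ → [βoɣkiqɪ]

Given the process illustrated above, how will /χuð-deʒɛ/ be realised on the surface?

The data show regressive place assimilation: /ʒ/ → [ɣ] before /g/; /f/ → [s] before /t/; /θ/ → [ɸ] before /b/; /z/ → [ɣ] before /k/. In each pair only place changes, matching the following consonant, while manner and voice stay constant.
The rule targets /ð/ (voiced dental fricative), which sits before the trigger /d/ (alveolar).
A voiced alveolar fricative is [z], so the surface segment is [z].

[χuzdeʒɛ]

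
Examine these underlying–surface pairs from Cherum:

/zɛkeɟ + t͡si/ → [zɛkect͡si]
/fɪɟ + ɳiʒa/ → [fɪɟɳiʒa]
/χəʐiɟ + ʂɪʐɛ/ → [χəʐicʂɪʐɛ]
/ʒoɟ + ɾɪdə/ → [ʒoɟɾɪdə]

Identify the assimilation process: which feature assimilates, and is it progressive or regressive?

regressive voicing assimilation

Underlying /ɟ/ is realised as [c] next to /t͡s/; /t͡s/ itself does not change.
/ɟ/ is voiced while /t͡s/ is voiceless; the output [c] is voiceless, matching the trigger — so the feature that spreads is voicing.
Place and manner are unchanged, so the assimilation is partial, not total.
The same holds elsewhere in the data: /ɟ/ → [c] before /ʂ/ (voiced → voiceless, matching voiceless) — only voicing changes, and always toward the following segment.
Nothing changes in [fɪɟɳiʒa], [ʒoɟɾɪdə]: there the adjacent consonants already agree in voicing (/ɟ/ and /ɳ/ are both voiced; /ɟ/ and /ɾ/ are both voiced), so these forms are consistent with the same rule.
The trigger is the following segment, so the direction is regressive (anticipatory).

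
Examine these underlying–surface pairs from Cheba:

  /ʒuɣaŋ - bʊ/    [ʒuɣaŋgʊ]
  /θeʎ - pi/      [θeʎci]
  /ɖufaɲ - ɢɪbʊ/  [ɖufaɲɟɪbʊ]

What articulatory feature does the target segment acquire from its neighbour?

place

The segment that alternates is /b/, which surfaces as [g] when adjacent to /ŋ/.
The change bilabial → velar matches the place of the preceding /ŋ/, identifying this as place assimilation.
Checking the remaining alternations: /p/ → [c] after /ʎ/ (bilabial → palatal, matching palatal); /ɢ/ → [ɟ] after /ɲ/ (uvular → palatal, matching palatal) — only place changes, and always toward the preceding segment.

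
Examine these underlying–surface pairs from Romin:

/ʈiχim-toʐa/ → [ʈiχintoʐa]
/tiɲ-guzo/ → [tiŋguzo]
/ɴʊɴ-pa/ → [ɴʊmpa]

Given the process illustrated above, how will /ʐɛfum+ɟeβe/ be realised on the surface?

The data show regressive place assimilation: /m/ → [n] before /t/; /ɲ/ → [ŋ] before /g/; /ɴ/ → [m] before /p/. In each pair only place changes, matching the following consonant, while manner and voice stay constant.
The rule targets /m/ (voiced bilabial nasal), which sits before the trigger /ɟ/ (palatal).
The voiced palatal nasal is [ɲ], so /m/ → [ɲ].

[ʐɛfuɲɟeβe]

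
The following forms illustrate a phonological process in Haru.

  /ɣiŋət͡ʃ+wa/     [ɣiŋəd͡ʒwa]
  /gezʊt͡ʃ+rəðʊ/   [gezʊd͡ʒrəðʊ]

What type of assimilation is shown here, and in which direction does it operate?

regressive voicing assimilation

The segment that alternates is /t͡ʃ/, which surfaces as [d͡ʒ] when adjacent to /w/.
/t͡ʃ/ is voiceless while /w/ is voiced; the output [d͡ʒ] is voiced, matching the trigger — so the feature that spreads is voicing.
Place and manner are unchanged, so the assimilation is partial, not total.
The same holds elsewhere in the data: /t͡ʃ/ → [d͡ʒ] before /r/ (voiceless → voiced, matching voiced) — only voicing changes, and always toward the following segment.
The trigger is the following segment, so the direction is regressive (anticipatory).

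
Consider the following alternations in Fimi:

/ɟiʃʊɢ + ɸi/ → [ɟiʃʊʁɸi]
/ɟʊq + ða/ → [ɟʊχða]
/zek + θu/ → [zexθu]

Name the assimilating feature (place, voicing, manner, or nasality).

The segment that alternates is /ɢ/, which surfaces as [ʁ] when adjacent to /ɸ/.
/ɢ/ is a stop while /ɸ/ is a fricative; the output [ʁ] is a fricative, matching the trigger — so the feature that spreads is manner.
The same holds elsewhere in the data: /q/ → [χ] before /ð/ (stop → fricative, matching a fricative); /k/ → [x] before /θ/ (stop → fricative, matching a fricative) — only manner changes, and always toward the following segment.

manner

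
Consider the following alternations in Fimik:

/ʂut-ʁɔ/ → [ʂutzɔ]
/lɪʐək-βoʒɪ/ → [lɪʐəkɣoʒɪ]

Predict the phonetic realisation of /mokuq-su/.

The data show progressive place assimilation: /ʁ/ → [z] after /t/; /β/ → [ɣ] after /k/. In each pair only place changes, matching the preceding consonant, while manner and voice stay constant.
/s/ is a voiceless alveolar fricative. The preceding trigger /q/ is uvular, so /s/ must become uvular as well.
The voiceless uvular fricative is [χ], so /s/ → [χ].

[mokuqχu]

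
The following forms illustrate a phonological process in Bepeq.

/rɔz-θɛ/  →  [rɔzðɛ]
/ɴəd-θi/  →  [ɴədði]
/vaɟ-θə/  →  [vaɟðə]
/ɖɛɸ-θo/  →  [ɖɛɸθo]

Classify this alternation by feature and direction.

progressive voicing assimilation

Underlying /θ/ is realised as [ð] next to /z/; /z/ itself does not change.
/θ/ is voiceless while /z/ is voiced; the output [ð] is voiced, matching the trigger — so the feature that spreads is voicing.
Place and manner are unchanged, so the assimilation is partial, not total.
The other alternating forms pattern the same way: /θ/ → [ð] after /d/ (voiceless → voiced, matching voiced); /θ/ → [ð] after /ɟ/ (voiceless → voiced, matching voiced) — only voicing changes, and always toward the preceding segment.
Nothing changes in [ɖɛɸθo]: there the adjacent consonants already agree in voicing (/θ/ and /ɸ/ are both voiceless), so this form is consistent with the same rule.
The trigger is the preceding segment, so the direction is progressive (perseverative).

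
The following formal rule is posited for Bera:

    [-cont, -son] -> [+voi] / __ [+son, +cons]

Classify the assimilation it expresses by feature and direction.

The target ([-cont, -son], stops) acquires [+voi] next to a sonorant consonant ([+son, +cons]) — it takes on the voicing of its neighbour, so the feature that spreads is voicing.
The conditioning segment sits to the right of the focus bar, meaning the trigger follows the segment that changes — regressive assimilation.

regressive voicing assimilation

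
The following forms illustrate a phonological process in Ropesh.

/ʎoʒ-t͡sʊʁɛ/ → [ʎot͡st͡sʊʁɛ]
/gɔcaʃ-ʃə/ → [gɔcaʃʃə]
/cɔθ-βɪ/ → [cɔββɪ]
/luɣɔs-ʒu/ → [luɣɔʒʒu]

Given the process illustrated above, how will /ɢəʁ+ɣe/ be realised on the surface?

The data show regressive total assimilation (/ʒ/ → [t͡s] before /t͡s/; /θ/ → [β] before /β/; /s/ → [ʒ] before /ʒ/): in every case the target segment becomes identical to its following neighbour, copying more than a single feature.
In [gɔcaʃʃə] the two consonants at the boundary are already identical (/ʃ/ + /ʃ/), so the rule applies vacuously and nothing changes.
/ʁ/ is the segment targeted by the rule; it sits immediately before /ɣ/, so it assimilates completely and surfaces as [ɣ].

[ɢəɣɣe]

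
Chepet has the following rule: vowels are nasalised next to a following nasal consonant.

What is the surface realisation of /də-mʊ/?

/ə/ sits next to the nasal /m/ and is therefore nasalised to [ə̃].

[də̃mʊ]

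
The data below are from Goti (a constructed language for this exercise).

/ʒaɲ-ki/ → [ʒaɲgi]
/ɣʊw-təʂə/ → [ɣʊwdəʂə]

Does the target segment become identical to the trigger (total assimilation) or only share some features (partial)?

partial assimilation

The segment that alternates is /k/, which surfaces as [g] when adjacent to /ɲ/.
/k/ is voiceless while /ɲ/ is voiced; the output [g] is voiced, matching the trigger — so the feature that spreads is voicing.
Place and manner are unchanged, so the assimilation is partial, not total.
The same holds elsewhere in the data: /t/ → [d] after /w/ (voiceless → voiced, matching voiced) — only voicing changes, and always toward the preceding segment.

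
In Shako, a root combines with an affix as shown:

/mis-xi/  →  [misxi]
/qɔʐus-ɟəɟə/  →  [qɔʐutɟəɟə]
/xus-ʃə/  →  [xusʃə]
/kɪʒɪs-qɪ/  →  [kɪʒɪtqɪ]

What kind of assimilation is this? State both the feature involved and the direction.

regressive manner assimilation

Comparing underlying and surface forms, /s/ → [t] is the alternation; the neighbouring /ɟ/ is constant.
/s/ is a fricative while /ɟ/ is a stop; the output [t] is a stop, matching the trigger — so the feature that spreads is manner.
Place and voice are unchanged, so the assimilation is partial, not total.
Checking the remaining alternation: /s/ → [t] before /q/ (fricative → stop, matching a stop) — only manner changes, and always toward the following segment.
No alternation appears in [misxi], [xusʃə]: there the adjacent consonants already agree in manner (/s/ and /x/ are both fricatives; /s/ and /ʃ/ are both fricatives), so these forms are consistent with the same rule.
The trigger is the following segment, so the direction is regressive (anticipatory).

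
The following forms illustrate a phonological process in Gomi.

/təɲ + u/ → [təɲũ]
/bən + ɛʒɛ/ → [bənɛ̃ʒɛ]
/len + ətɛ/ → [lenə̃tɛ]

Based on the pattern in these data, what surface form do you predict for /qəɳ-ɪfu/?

[qəɳɪ̃fu]

The data show progressive nasality assimilation (vowel nasalisation): /u/ → [ũ] after /ɲ/; /ɛ/ → [ɛ̃] after /n/; /ə/ → [ə̃] after /n/ — a vowel is nasalised by an immediately preceding nasal consonant.
The vowel /ɪ/ is adjacent to the preceding nasal /ɳ/, so it acquires [+nasal] and surfaces as [ɪ̃].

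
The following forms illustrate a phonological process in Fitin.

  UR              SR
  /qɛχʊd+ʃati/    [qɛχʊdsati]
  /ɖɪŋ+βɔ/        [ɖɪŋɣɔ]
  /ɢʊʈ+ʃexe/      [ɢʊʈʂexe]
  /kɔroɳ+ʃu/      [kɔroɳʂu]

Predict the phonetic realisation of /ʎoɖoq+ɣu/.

[ʎoɖoqʁu]

The data show progressive place assimilation: /ʃ/ → [s] after /d/; /β/ → [ɣ] after /ŋ/; /ʃ/ → [ʂ] after /ʈ/; /ʃ/ → [ʂ] after /ɳ/. In each pair only place changes, matching the preceding consonant, while manner and voice stay constant.
/ɣ/ is a voiced velar fricative. The preceding trigger /q/ is uvular, so /ɣ/ must become uvular as well.
A voiced uvular fricative is [ʁ], so the surface segment is [ʁ].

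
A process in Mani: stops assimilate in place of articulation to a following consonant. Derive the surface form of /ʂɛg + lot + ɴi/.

[ʂɛdloqɴi]

The rule targets /g/ (voiced velar stop), which sits before the trigger /l/ (alveolar).
Changing only its place to alveolar gives [d] — the voiced alveolar stop.
At the second juncture, /t/ likewise becomes [q] adjacent to /ɴ/.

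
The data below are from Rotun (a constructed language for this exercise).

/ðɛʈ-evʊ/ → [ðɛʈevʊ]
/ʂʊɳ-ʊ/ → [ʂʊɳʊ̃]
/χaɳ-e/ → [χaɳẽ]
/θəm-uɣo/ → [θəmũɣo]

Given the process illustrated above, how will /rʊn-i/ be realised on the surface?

[rʊnĩ]

The data show progressive nasality assimilation (vowel nasalisation): /ʊ/ → [ʊ̃] after /ɳ/; /e/ → [ẽ] after /ɳ/; /u/ → [ũ] after /m/ — a vowel is nasalised by an immediately preceding nasal consonant.
No change occurs in [ðɛʈevʊ] because the vowel at the boundary is adjacent to an oral consonant, not a nasal (/e/ next to /ʈ/).
/i/ sits next to the nasal /n/ and is therefore nasalised to [ĩ].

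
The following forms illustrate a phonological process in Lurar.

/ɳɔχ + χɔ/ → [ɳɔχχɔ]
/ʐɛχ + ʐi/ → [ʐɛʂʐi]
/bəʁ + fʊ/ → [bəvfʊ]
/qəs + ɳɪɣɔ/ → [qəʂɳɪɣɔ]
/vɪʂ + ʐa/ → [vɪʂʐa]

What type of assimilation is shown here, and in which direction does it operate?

The segment that alternates is /χ/, which surfaces as [ʂ] when adjacent to /ʐ/.
/χ/ is uvular while /ʐ/ is retroflex; the output [ʂ] is retroflex, matching the trigger — so the feature that spreads is place.
Manner and voice are unchanged, so the assimilation is partial, not total.
The other alternating forms pattern the same way: /ʁ/ → [v] before /f/ (uvular → labiodental, matching labiodental); /s/ → [ʂ] before /ɳ/ (alveolar → retroflex, matching retroflex) — only place changes, and always toward the following segment.
No alternation appears in [ɳɔχχɔ], [vɪʂʐa]: there the adjacent consonants already agree in place (/χ/ and /χ/ are both uvular; /ʂ/ and /ʐ/ are both retroflex), so these forms are consistent with the same rule.
Since the segment that changes precedes the conditioning segment, the assimilation is regressive.

regressive place assimilation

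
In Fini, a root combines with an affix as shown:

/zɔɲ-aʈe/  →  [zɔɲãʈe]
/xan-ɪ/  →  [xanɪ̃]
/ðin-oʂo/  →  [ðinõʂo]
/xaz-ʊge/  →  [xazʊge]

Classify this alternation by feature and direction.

The vowel /a/ surfaces as nasalised [ã] next to the preceding nasal /ɲ/ — it has acquired the [+nasal] feature of its neighbour.
Likewise in the remaining data: /ɪ/ → [ɪ̃] after /n/; /o/ → [õ] after /n/ — each time a vowel is nasalised next to a preceding nasal.
No change occurs in [xazʊge] because the vowel at the boundary is adjacent to an oral consonant, not a nasal (/ʊ/ next to /z/).
Because the conditioning nasal is to the left of the vowel that changes, the process is progressive (perseverative).

progressive nasality assimilation (vowel nasalisation)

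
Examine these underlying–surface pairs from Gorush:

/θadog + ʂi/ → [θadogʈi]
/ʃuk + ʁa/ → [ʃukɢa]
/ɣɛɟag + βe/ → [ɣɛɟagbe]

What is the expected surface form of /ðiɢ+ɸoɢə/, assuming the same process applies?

The data show progressive manner assimilation: /ʂ/ → [ʈ] after /g/; /ʁ/ → [ɢ] after /k/; /β/ → [b] after /g/. In each pair only manner changes, matching the preceding consonant, while place and voice stay constant.
/ɸ/ is a voiceless bilabial fricative. The preceding trigger /ɢ/ is a stop, so /ɸ/ must become a stop as well.
Changing only its manner to stop gives [p] — the voiceless bilabial stop.

[ðiɢpoɢə]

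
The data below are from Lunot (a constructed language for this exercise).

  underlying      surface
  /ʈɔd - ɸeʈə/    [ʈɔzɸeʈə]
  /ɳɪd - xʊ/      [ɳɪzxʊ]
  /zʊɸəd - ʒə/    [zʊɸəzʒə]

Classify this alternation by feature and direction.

regressive manner assimilation

The segment that alternates is /d/, which surfaces as [z] when adjacent to /ɸ/.
The change stop → fricative matches the manner of the following /ɸ/, identifying this as manner assimilation.
Place and voice are unchanged, so the assimilation is partial, not total.
The other alternating forms pattern the same way: /d/ → [z] before /x/ (stop → fricative, matching a fricative); /d/ → [z] before /ʒ/ (stop → fricative, matching a fricative) — only manner changes, and always toward the following segment.
Since the segment that changes precedes the conditioning segment, the assimilation is regressive.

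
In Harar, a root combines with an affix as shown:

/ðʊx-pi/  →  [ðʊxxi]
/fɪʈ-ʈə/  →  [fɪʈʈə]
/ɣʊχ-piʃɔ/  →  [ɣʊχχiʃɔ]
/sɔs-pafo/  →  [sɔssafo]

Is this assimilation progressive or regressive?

Comparing underlying and surface forms, /p/ → [x] is the alternation; the neighbouring /x/ is constant.
The output [x] is identical to the trigger /x/ — every feature (place, manner, voicing) has been copied — so this is total assimilation.
The remaining alternations confirm this: /p/ → [χ] after /χ/; /p/ → [s] after /s/ — in each case the output is a copy of the preceding consonant.
In [fɪʈʈə] the two consonants at the boundary are already identical (/ʈ/ + /ʈ/), so the rule applies vacuously and nothing changes.
Since the segment that changes follows the conditioning segment, the assimilation is progressive.

progressive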